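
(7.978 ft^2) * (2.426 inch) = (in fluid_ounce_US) 1544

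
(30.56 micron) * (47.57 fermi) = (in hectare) 1.454e-22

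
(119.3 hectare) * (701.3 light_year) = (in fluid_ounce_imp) 2.786e+29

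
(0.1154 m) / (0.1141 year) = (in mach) 9.419e-11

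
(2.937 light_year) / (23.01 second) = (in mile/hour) 2.701e+15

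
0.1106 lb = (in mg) 5.017e+04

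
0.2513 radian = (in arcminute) 863.9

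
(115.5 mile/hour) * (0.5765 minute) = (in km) 1.786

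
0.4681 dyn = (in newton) 4.681e-06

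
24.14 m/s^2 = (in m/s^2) 24.14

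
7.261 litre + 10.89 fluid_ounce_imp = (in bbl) 0.04762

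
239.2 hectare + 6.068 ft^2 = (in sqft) 2.575e+07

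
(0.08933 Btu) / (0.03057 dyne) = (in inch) 1.214e+10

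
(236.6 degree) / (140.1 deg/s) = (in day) 1.955e-05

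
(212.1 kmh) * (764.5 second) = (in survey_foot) 1.478e+05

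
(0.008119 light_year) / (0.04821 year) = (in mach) 1.484e+05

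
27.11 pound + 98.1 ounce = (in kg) 15.08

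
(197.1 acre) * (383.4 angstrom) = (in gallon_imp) 6.727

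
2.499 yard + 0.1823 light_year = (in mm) 1.725e+18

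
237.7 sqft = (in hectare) 0.002208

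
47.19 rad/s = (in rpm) 450.6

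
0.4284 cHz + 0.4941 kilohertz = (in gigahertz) 4.941e-07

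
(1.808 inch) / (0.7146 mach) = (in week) 3.121e-10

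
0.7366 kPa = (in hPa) 7.366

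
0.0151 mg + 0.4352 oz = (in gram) 12.34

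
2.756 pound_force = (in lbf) 2.756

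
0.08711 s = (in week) 1.44e-07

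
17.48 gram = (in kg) 0.01748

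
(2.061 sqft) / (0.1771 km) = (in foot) 0.003547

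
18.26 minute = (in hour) 0.3043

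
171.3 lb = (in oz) 2741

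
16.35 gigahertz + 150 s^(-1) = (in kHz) 1.635e+07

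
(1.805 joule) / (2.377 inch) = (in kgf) 3.049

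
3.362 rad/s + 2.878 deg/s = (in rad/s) 3.412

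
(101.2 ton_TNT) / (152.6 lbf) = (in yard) 6.822e+08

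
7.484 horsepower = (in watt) 5581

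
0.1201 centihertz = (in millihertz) 1.201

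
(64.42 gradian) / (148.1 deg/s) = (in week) 6.473e-07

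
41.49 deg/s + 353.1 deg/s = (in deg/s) 394.6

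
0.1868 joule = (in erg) 1.868e+06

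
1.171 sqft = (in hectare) 1.088e-05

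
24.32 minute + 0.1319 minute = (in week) 0.002426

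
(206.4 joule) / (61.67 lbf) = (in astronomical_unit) 5.029e-12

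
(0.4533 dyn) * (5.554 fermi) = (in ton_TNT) 6.017e-30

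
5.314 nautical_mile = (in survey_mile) 6.115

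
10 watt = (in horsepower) 0.01341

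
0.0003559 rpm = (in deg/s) 0.002135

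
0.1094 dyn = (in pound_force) 2.459e-07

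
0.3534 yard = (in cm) 32.31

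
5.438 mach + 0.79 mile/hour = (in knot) 3600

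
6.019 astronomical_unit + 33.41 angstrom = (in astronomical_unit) 6.019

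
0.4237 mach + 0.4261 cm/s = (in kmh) 519.4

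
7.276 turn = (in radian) 45.72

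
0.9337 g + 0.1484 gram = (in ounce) 0.03817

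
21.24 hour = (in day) 0.885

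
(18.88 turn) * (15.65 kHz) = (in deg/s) 1.064e+08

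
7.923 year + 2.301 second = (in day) 2892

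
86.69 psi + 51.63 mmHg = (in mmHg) 4535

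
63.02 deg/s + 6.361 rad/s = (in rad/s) 7.461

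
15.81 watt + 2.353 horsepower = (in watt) 1770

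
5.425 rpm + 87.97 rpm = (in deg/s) 560.4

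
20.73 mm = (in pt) 58.76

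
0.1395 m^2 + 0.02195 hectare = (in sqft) 2364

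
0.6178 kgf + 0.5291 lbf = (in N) 8.412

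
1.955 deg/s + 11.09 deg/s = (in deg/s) 13.04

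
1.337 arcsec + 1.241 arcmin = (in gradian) 0.02339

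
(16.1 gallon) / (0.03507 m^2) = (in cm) 173.8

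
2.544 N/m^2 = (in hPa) 0.02544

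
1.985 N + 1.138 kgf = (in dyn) 1.314e+06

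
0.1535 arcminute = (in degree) 0.002558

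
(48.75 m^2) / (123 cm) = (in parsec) 1.284e-15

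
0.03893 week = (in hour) 6.54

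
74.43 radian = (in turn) 11.85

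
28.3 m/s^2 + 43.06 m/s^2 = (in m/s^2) 71.36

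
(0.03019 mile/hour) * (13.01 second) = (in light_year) 1.856e-17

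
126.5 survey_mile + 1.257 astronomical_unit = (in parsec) 6.094e-06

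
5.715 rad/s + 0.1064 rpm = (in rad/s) 5.726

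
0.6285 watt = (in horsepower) 0.0008428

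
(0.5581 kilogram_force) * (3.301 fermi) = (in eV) 1.128e+05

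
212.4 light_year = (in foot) 6.593e+18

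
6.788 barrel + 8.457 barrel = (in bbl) 15.25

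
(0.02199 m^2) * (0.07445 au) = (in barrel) 1.54e+09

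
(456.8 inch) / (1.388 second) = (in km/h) 30.09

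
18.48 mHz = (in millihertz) 18.48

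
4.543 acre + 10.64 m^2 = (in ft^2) 1.98e+05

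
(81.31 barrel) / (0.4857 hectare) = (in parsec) 8.626e-20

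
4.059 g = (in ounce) 0.1432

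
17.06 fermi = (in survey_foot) 5.597e-14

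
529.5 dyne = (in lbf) 0.00119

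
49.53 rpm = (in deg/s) 297.2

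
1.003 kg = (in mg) 1.003e+06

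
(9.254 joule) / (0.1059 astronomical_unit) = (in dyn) 5.841e-05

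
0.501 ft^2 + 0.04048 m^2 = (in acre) 2.15e-05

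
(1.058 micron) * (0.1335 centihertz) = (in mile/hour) 3.16e-09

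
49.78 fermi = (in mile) 3.093e-17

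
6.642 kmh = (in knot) 3.586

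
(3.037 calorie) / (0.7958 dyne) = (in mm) 1.597e+09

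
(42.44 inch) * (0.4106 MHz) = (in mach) 1300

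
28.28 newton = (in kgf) 2.884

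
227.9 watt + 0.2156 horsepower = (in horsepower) 0.5212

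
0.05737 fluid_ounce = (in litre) 0.001697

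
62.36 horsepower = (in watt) 4.65e+04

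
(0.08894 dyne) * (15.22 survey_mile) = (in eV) 1.36e+17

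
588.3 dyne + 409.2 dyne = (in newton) 0.009975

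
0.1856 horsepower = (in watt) 138.4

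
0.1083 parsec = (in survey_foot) 1.096e+16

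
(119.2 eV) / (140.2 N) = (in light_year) 1.44e-35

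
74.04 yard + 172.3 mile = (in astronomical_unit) 1.854e-06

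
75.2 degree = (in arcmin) 4512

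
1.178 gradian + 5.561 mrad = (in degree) 1.379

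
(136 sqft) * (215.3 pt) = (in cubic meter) 0.9597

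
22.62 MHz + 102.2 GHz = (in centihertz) 1.022e+13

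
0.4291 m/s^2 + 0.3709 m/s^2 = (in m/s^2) 0.8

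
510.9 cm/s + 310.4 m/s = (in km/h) 1136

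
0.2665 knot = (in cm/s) 13.71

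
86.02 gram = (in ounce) 3.034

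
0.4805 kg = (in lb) 1.059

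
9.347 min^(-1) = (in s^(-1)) 0.1558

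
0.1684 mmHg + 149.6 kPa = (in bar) 1.496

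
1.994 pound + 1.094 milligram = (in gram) 904.5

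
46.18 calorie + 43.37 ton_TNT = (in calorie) 4.337e+10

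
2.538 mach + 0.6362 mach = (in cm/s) 1.081e+05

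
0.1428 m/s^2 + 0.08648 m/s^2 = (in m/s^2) 0.2293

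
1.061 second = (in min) 0.01768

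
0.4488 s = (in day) 5.194e-06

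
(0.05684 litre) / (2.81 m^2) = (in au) 1.352e-16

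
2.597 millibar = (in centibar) 0.2597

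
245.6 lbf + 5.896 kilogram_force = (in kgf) 117.3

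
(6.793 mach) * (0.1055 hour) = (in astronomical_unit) 5.872e-06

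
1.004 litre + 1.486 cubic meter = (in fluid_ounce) 5.028e+04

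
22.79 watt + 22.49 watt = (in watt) 45.28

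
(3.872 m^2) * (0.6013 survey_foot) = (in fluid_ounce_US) 2.4e+04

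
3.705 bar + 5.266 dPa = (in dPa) 3.705e+06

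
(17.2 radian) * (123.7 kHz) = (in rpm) 2.032e+07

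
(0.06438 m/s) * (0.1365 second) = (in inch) 0.346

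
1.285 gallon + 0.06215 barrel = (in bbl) 0.09275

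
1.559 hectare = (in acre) 3.852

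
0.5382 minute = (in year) 1.024e-06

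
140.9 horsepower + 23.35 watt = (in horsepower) 140.9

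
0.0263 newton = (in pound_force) 0.005912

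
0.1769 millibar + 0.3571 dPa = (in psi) 0.002571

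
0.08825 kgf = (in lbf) 0.1946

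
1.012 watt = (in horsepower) 0.001357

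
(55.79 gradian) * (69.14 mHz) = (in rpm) 0.5786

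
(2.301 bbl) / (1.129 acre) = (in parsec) 2.595e-21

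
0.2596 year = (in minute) 1.364e+05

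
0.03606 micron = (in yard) 3.944e-08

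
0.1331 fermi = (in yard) 1.456e-16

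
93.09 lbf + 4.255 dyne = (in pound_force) 93.09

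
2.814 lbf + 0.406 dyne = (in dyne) 1.252e+06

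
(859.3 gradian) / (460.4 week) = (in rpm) 4.629e-07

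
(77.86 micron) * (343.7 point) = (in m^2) 9.441e-06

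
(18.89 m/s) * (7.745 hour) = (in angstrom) 5.267e+15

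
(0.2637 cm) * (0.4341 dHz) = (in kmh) 0.0004121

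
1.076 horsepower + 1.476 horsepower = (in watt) 1903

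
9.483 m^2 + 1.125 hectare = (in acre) 2.782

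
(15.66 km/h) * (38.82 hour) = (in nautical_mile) 328.3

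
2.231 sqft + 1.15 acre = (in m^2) 4654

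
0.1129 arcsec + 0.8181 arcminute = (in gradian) 0.01518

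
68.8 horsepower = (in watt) 5.13e+04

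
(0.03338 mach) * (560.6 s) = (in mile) 3.959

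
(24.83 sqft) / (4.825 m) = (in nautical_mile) 0.0002581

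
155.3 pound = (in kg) 70.44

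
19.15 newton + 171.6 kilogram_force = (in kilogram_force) 173.6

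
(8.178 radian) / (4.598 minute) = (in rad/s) 0.02964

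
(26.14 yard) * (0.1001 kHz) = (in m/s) 2393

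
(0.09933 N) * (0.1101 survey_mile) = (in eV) 1.099e+20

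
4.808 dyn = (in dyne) 4.808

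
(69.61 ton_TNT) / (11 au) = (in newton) 0.177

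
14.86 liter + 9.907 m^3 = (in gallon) 2621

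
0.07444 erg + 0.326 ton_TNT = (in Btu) 1.293e+06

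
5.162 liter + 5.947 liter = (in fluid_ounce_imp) 391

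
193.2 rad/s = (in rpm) 1845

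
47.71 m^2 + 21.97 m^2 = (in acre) 0.01722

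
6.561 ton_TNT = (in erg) 2.745e+17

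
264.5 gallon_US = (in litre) 1001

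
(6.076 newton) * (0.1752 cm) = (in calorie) 0.002544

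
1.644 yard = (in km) 0.001503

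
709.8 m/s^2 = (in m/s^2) 709.8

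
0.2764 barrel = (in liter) 43.94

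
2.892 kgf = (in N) 28.36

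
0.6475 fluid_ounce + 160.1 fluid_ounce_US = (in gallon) 1.256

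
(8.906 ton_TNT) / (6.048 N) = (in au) 0.04118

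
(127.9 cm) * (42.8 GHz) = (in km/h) 1.971e+11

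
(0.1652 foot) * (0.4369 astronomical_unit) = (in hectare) 3.291e+05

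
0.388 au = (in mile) 3.607e+07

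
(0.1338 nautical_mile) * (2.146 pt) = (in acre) 4.636e-05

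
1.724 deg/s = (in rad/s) 0.03009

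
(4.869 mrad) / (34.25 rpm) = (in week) 2.245e-09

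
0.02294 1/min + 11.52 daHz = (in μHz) 1.152e+08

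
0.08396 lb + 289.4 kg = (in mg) 2.894e+08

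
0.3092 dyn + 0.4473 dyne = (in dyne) 0.7565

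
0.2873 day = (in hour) 6.895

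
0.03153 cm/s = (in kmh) 0.001135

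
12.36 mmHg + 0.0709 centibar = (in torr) 12.89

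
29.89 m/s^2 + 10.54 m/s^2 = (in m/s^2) 40.43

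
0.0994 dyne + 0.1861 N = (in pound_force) 0.04184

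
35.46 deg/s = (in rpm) 5.91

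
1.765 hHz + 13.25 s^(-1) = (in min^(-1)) 1.138e+04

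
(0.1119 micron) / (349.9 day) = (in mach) 1.087e-17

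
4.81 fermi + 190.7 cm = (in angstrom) 1.907e+10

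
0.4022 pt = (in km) 1.419e-07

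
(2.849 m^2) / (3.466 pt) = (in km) 2.33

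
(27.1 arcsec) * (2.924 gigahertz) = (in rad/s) 3.842e+05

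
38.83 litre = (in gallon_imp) 8.541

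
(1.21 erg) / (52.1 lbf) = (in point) 1.48e-06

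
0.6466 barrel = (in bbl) 0.6466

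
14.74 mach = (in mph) 1.123e+04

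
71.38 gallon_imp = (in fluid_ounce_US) 1.097e+04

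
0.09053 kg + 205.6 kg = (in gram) 2.057e+05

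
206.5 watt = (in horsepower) 0.2769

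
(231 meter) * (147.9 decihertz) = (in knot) 6641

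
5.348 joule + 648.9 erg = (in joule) 5.348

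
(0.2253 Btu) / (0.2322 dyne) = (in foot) 3.359e+08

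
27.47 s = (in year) 8.711e-07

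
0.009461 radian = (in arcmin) 32.52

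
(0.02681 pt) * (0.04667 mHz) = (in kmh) 1.589e-09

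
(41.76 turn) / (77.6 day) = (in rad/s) 3.913e-05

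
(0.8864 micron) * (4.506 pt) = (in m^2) 1.409e-09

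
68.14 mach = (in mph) 5.19e+04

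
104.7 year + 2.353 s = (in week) 5459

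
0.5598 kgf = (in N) 5.49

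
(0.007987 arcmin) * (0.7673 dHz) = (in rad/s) 1.783e-07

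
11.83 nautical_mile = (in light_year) 2.316e-12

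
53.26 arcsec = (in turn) 4.11e-05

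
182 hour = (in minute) 1.092e+04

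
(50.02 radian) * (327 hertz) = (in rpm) 1.562e+05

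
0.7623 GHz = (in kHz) 7.623e+05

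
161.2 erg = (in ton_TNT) 3.853e-15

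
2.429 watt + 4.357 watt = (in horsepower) 0.0091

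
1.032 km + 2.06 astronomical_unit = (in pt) 8.736e+14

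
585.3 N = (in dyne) 5.853e+07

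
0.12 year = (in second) 3.784e+06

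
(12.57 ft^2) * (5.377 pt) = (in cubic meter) 0.002215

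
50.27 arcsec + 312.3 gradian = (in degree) 281.1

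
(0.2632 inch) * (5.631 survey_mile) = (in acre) 0.01497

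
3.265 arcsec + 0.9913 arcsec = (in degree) 0.001182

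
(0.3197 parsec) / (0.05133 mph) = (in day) 4.976e+12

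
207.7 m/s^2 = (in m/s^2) 207.7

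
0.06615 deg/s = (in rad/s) 0.001155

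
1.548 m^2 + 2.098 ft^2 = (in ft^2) 18.76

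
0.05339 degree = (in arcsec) 192.2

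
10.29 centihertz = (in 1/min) 6.174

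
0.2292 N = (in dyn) 2.292e+04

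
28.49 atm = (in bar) 28.87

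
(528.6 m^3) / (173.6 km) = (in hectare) 3.045e-07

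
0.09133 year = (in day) 33.34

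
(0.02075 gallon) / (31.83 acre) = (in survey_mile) 3.789e-13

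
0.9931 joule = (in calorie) 0.2374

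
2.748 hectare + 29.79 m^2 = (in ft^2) 2.961e+05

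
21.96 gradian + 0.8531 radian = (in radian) 1.198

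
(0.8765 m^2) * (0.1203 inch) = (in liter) 2.678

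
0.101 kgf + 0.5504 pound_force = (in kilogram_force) 0.3507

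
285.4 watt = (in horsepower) 0.3827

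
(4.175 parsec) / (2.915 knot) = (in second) 8.591e+16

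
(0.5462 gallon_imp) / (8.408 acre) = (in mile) 4.535e-11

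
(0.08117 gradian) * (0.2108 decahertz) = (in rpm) 0.02567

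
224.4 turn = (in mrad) 1.41e+06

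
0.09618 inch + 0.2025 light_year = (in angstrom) 1.916e+25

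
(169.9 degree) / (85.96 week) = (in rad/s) 5.704e-08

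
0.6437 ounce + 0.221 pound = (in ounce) 4.18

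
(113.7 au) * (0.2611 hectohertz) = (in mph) 9.935e+14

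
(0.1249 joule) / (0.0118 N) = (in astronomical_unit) 7.075e-11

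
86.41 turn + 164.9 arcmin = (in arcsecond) 1.12e+08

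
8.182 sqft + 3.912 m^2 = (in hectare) 0.0004672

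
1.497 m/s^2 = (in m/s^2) 1.497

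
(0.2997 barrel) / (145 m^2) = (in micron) 328.6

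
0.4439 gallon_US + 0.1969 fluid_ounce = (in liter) 1.686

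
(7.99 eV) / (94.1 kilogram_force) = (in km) 1.387e-24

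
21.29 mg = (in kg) 2.129e-05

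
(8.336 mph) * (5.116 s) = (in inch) 750.6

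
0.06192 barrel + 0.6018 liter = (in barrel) 0.06571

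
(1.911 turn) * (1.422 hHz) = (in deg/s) 9.783e+04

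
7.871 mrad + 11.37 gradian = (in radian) 0.1865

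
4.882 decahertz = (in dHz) 488.2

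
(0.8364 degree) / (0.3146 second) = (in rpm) 0.4431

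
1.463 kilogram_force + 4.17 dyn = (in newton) 14.35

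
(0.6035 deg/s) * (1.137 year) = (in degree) 2.164e+07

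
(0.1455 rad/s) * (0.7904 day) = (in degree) 5.693e+05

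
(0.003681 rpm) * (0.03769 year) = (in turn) 72.92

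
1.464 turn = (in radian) 9.199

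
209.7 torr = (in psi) 4.055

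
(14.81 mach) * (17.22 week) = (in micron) 5.252e+16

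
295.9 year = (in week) 1.543e+04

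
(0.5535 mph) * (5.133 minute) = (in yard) 83.34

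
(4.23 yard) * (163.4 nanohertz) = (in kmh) 2.275e-06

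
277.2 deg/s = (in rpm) 46.2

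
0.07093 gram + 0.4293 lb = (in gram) 194.8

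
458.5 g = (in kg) 0.4585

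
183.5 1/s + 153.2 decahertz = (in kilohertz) 1.716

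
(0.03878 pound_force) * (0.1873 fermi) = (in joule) 3.231e-17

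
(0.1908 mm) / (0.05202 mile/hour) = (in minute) 0.0001367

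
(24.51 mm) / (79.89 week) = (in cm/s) 5.073e-08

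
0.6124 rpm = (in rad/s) 0.06413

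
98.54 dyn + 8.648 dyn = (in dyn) 107.2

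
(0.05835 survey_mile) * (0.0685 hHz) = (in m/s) 643.3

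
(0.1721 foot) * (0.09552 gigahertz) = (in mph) 1.121e+07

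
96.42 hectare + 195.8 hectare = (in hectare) 292.2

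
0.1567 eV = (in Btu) 2.38e-23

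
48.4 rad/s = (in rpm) 462.2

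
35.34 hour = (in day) 1.473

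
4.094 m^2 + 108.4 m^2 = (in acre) 0.0278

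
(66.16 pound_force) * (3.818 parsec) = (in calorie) 8.287e+18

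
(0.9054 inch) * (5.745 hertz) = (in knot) 0.2568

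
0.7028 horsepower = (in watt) 524.1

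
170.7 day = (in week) 24.39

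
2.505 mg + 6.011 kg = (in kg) 6.011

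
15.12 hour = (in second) 5.443e+04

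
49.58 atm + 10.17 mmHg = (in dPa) 5.025e+07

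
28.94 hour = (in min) 1736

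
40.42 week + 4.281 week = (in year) 0.8573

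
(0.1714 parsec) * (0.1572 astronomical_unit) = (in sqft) 1.339e+27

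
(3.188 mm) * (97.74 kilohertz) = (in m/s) 311.6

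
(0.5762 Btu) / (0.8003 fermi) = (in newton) 7.596e+17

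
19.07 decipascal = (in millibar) 0.01907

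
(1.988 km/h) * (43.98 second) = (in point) 6.884e+04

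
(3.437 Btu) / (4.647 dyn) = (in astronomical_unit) 0.0005216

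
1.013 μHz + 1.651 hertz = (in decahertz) 0.1651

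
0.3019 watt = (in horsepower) 0.0004049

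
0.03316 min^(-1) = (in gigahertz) 5.527e-13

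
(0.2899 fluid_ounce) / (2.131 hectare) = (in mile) 2.5e-13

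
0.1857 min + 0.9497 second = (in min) 0.2015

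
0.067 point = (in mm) 0.02364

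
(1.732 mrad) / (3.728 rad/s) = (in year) 1.473e-11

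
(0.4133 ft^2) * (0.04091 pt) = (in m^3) 5.541e-07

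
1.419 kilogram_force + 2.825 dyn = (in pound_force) 3.128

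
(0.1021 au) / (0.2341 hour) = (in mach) 5.323e+04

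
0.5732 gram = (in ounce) 0.02022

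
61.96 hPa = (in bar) 0.06196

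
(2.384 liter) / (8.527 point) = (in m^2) 0.7925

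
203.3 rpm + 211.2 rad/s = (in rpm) 2220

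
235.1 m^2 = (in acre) 0.05809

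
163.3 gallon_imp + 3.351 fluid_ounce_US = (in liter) 742.5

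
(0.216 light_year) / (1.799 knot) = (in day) 2.556e+10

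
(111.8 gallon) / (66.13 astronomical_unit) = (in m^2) 4.278e-14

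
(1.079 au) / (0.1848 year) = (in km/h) 9.971e+04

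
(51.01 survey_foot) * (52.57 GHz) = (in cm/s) 8.174e+13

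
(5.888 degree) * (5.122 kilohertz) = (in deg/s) 3.016e+04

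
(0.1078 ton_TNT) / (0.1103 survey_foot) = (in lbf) 3.016e+09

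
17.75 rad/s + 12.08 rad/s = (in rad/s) 29.83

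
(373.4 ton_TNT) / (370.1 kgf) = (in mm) 4.305e+11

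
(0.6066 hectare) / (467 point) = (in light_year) 3.892e-12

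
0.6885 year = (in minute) 3.619e+05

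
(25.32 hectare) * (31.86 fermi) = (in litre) 8.067e-06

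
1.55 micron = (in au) 1.036e-17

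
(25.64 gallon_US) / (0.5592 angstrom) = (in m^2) 1.736e+09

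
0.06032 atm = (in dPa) 6.112e+04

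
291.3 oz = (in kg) 8.258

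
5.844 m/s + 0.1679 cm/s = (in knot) 11.36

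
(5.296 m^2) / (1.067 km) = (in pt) 14.07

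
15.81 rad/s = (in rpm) 151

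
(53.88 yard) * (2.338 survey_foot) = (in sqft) 377.9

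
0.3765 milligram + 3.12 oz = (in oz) 3.12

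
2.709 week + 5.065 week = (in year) 0.1491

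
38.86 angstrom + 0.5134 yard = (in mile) 0.0002917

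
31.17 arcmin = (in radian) 0.009067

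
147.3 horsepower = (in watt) 1.098e+05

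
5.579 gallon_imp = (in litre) 25.36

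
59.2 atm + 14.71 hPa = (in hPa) 6e+04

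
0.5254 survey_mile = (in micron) 8.456e+08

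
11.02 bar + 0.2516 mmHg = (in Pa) 1.102e+06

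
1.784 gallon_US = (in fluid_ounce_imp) 237.7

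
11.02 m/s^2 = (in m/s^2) 11.02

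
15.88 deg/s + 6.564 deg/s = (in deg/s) 22.44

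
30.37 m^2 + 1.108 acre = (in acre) 1.116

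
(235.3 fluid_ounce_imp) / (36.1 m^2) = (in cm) 0.01852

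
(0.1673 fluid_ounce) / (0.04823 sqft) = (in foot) 0.003623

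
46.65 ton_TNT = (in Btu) 1.85e+08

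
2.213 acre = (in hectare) 0.8956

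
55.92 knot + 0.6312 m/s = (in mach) 0.08634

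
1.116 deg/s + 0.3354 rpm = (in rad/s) 0.0546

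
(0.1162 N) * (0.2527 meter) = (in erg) 2.936e+05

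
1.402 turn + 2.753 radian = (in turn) 1.84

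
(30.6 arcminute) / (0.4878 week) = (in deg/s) 1.729e-06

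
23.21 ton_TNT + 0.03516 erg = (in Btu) 9.204e+07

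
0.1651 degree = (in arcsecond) 594.4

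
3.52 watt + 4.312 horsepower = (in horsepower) 4.317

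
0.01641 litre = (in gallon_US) 0.004335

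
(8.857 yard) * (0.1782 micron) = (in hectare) 1.443e-10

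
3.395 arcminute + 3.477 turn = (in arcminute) 7.511e+04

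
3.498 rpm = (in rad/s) 0.3663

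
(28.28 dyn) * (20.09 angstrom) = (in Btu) 5.385e-16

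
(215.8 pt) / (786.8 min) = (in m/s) 1.613e-06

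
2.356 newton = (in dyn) 2.356e+05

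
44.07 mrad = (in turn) 0.007014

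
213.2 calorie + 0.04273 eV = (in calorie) 213.2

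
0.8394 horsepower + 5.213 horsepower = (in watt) 4513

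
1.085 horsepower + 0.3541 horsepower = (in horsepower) 1.439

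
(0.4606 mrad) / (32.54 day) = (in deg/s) 9.387e-09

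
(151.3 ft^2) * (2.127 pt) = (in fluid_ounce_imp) 371.2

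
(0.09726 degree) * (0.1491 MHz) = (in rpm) 2417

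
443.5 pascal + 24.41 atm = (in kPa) 2474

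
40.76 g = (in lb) 0.08986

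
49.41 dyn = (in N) 0.0004941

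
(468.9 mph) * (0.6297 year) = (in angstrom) 4.163e+19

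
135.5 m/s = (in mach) 0.3979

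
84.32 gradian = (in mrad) 1324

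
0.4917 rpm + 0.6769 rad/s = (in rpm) 6.956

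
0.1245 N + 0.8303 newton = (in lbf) 0.2146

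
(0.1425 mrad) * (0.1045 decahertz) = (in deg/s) 0.008532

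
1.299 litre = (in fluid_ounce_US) 43.92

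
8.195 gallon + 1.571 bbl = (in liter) 280.8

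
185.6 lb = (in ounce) 2970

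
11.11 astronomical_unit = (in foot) 5.453e+12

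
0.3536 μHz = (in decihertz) 3.536e-06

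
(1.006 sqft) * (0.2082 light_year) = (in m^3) 1.841e+14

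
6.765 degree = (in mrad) 118.1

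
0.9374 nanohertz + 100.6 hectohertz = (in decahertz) 1006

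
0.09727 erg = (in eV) 6.071e+10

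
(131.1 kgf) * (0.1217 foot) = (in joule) 47.69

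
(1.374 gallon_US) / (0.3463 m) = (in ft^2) 0.1617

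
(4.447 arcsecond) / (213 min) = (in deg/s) 9.666e-08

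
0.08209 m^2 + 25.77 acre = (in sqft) 1.123e+06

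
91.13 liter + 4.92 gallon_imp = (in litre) 113.5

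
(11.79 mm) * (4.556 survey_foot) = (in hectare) 1.637e-06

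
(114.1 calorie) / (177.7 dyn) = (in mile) 166.9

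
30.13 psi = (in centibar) 207.7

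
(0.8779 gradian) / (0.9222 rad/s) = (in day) 1.731e-07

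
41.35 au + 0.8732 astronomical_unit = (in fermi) 6.317e+27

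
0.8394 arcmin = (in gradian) 0.01554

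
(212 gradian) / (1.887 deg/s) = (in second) 101.1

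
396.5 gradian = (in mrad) 6228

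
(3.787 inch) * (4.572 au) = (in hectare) 6.579e+06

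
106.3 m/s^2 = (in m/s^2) 106.3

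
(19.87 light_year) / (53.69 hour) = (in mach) 2.856e+09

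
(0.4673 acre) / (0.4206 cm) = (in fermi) 4.496e+20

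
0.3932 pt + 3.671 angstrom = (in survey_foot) 0.0004551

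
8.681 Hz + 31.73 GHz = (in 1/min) 1.904e+12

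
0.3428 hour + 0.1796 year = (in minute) 9.442e+04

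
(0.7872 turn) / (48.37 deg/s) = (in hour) 0.001627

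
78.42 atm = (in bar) 79.46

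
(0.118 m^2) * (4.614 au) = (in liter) 8.145e+13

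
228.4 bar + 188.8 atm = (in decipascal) 4.197e+08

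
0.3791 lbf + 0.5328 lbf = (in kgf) 0.4136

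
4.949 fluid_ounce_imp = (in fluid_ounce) 4.755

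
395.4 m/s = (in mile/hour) 884.5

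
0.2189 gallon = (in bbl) 0.005212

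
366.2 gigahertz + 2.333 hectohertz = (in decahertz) 3.662e+10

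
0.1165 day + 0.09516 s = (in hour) 2.796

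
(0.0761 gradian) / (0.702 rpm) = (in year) 5.156e-10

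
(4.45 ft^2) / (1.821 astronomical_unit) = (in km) 1.518e-15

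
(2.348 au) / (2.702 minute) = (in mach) 6.363e+06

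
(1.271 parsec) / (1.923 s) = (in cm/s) 2.039e+18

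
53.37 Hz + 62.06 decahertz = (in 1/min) 4.044e+04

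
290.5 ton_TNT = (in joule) 1.215e+12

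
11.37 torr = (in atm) 0.01496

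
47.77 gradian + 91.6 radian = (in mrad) 9.235e+04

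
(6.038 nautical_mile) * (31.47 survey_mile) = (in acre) 1.399e+05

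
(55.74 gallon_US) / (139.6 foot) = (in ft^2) 0.05338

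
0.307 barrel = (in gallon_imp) 10.74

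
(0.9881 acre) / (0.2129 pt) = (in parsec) 1.725e-09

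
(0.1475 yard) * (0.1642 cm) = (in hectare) 2.215e-08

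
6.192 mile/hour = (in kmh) 9.965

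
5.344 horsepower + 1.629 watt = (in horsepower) 5.346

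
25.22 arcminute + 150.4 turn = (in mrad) 9.45e+05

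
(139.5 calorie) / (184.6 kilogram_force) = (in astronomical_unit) 2.155e-12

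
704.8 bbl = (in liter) 1.121e+05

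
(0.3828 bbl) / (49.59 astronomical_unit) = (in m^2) 8.204e-15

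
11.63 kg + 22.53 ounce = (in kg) 12.27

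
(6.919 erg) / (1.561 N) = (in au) 2.963e-18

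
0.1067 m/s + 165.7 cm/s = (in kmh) 6.349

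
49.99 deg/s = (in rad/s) 0.8725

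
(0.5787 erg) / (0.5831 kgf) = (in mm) 1.012e-05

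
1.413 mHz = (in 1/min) 0.08478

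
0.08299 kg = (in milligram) 8.299e+04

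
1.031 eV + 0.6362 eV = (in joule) 2.671e-19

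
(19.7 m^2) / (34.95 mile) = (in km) 3.502e-07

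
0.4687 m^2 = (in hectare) 4.687e-05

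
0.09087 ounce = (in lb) 0.005679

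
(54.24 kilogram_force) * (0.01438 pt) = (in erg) 2.698e+04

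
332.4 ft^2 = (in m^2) 30.88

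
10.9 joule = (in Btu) 0.01033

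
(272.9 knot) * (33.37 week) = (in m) 2.833e+09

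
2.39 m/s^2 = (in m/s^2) 2.39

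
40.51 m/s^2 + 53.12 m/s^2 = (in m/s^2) 93.63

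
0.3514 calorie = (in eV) 9.177e+18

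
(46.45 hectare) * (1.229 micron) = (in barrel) 3.591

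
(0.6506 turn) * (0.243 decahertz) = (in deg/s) 569.1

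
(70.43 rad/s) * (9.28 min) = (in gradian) 2.497e+06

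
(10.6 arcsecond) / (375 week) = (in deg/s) 1.298e-11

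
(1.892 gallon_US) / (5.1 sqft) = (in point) 42.85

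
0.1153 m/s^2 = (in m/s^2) 0.1153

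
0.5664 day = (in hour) 13.59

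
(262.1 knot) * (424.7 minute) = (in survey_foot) 1.127e+07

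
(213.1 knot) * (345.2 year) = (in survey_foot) 3.915e+12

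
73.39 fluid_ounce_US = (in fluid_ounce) 73.39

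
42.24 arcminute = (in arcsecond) 2534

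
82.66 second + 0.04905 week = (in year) 0.0009433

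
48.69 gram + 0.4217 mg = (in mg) 4.869e+04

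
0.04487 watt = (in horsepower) 6.017e-05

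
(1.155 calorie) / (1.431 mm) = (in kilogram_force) 344.4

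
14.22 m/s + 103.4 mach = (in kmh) 1.268e+05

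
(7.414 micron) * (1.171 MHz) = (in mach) 0.0255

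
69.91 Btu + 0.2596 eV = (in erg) 7.376e+11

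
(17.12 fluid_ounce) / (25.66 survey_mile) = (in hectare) 1.226e-12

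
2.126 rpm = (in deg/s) 12.76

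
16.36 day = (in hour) 392.6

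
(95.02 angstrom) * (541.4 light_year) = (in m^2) 4.867e+10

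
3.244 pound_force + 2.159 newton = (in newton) 16.59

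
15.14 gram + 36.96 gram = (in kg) 0.0521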